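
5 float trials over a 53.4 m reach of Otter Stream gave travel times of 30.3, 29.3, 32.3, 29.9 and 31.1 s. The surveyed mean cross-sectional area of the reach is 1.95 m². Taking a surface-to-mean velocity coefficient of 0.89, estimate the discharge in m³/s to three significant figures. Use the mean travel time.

3.03 m³/s

t̄ = (30.3 + 29.3 + 32.3 + 29.9 + 31.1) / 5 = 30.58 s
v_surface = L / t̄ = 53.4 / 30.58 = 1.746 m/s
v_mean = 0.89 × 1.746 = 1.554 m/s
Q = A × v_mean = 1.95 × 1.554 = 3.031 m³/s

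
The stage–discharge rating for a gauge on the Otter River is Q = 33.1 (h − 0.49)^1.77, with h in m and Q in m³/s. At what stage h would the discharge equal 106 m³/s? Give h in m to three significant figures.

h − h₀ = (Q/C)^(1/b) = (106/33.1)^(1/1.77) = 1.930 m
h = 0.49 + 1.930 = 2.420 m

2.42 m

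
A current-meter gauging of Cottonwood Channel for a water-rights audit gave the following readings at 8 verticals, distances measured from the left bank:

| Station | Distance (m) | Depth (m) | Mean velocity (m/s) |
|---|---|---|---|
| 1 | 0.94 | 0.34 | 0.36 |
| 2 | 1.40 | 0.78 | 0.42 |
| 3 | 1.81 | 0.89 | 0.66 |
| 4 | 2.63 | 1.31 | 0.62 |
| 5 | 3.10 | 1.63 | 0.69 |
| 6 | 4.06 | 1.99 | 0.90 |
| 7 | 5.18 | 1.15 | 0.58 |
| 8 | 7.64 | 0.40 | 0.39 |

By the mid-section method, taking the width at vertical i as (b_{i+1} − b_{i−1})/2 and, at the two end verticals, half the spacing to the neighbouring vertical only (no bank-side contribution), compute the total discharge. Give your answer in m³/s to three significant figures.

w_1 = (1.40 − 0.94)/2 = 0.23 m; q_1 = 0.36 × 0.34 × 0.23 = 0.02815 m³/s
w_2 = (1.81 − 0.94)/2 = 0.435 m; q_2 = 0.42 × 0.78 × 0.435 = 0.1425 m³/s
w_3 = (2.63 − 1.40)/2 = 0.615 m; q_3 = 0.66 × 0.89 × 0.615 = 0.3613 m³/s
w_4 = (3.10 − 1.81)/2 = 0.645 m; q_4 = 0.62 × 1.31 × 0.645 = 0.5239 m³/s
w_5 = (4.06 − 2.63)/2 = 0.715 m; q_5 = 0.69 × 1.63 × 0.715 = 0.8042 m³/s
w_6 = (5.18 − 3.10)/2 = 1.04 m; q_6 = 0.90 × 1.99 × 1.04 = 1.863 m³/s
w_7 = (7.64 − 4.06)/2 = 1.79 m; q_7 = 0.58 × 1.15 × 1.79 = 1.194 m³/s
w_8 = (7.64 − 5.18)/2 = 1.23 m; q_8 = 0.39 × 0.40 × 1.23 = 0.1919 m³/s
Q = Σ qᵢ = 5.108 m³/s

5.11 m³/s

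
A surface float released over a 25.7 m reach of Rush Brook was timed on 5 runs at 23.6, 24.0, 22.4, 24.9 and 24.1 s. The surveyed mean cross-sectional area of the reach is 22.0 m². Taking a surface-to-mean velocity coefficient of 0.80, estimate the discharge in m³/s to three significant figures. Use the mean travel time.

t̄ = (23.6 + 24.0 + 22.4 + 24.9 + 24.1) / 5 = 23.8 s
v_surface = L / t̄ = 25.7 / 23.8 = 1.080 m/s
v_mean = 0.80 × 1.080 = 0.8639 m/s
Q = A × v_mean = 22.0 × 0.8639 = 19.01 m³/s

19.0 m³/s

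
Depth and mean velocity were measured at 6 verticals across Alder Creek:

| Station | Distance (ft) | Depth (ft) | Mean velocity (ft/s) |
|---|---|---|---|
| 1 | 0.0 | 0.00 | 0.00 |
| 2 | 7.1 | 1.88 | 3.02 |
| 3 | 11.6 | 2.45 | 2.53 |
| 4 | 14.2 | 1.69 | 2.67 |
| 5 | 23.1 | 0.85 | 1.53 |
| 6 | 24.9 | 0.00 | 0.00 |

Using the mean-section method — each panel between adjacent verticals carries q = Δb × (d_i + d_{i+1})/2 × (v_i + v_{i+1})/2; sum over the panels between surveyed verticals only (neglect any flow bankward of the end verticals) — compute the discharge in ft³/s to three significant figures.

75.4 ft³/s

Panel 1-2: Δb = 7.1 ft, d̄ = (0.00+1.88)/2 = 0.94, v̄ = (0.00+3.02)/2 = 1.51 → q = 7.1×0.94×1.51 = 10.08 ft³/s
Panel 2-3: Δb = 4.5 ft, d̄ = (1.88+2.45)/2 = 2.165, v̄ = (3.02+2.53)/2 = 2.775 → q = 4.5×2.165×2.775 = 27.04 ft³/s
Panel 3-4: Δb = 2.6 ft, d̄ = (2.45+1.69)/2 = 2.07, v̄ = (2.53+2.67)/2 = 2.6 → q = 2.6×2.07×2.6 = 13.99 ft³/s
Panel 4-5: Δb = 8.9 ft, d̄ = (1.69+0.85)/2 = 1.27, v̄ = (2.67+1.53)/2 = 2.1 → q = 8.9×1.27×2.1 = 23.74 ft³/s
Panel 5-6: Δb = 1.8 ft, d̄ = (0.85+0.00)/2 = 0.425, v̄ = (1.53+0.00)/2 = 0.765 → q = 1.8×0.425×0.765 = 0.5852 ft³/s
Q = Σ q = 75.43 ft³/s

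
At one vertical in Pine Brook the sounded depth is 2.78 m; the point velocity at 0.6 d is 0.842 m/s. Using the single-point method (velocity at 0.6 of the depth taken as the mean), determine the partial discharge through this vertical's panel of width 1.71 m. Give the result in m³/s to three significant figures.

v̄ = v₀.₆ = 0.842 m/s
q = v̄ × d × w = 0.8420 × 2.78 × 1.71 = 4.003 m³/s

4.00 m³/s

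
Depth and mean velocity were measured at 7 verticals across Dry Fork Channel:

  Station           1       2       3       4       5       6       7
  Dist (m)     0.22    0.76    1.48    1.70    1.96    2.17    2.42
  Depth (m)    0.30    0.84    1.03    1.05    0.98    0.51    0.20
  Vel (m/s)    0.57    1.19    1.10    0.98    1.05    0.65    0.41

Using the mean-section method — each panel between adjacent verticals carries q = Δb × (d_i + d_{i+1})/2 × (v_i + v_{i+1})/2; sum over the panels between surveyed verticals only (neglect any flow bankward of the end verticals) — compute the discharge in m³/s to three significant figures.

Panel 1-2: Δb = 0.54 m, d̄ = (0.30+0.84)/2 = 0.57, v̄ = (0.57+1.19)/2 = 0.88 → q = 0.54×0.57×0.88 = 0.2709 m³/s
Panel 2-3: Δb = 0.72 m, d̄ = (0.84+1.03)/2 = 0.935, v̄ = (1.19+1.10)/2 = 1.145 → q = 0.72×0.935×1.145 = 0.7708 m³/s
Panel 3-4: Δb = 0.22 m, d̄ = (1.03+1.05)/2 = 1.04, v̄ = (1.10+0.98)/2 = 1.04 → q = 0.22×1.04×1.04 = 0.2380 m³/s
Panel 4-5: Δb = 0.26 m, d̄ = (1.05+0.98)/2 = 1.015, v̄ = (0.98+1.05)/2 = 1.015 → q = 0.26×1.015×1.015 = 0.2679 m³/s
Panel 5-6: Δb = 0.21 m, d̄ = (0.98+0.51)/2 = 0.745, v̄ = (1.05+0.65)/2 = 0.85 → q = 0.21×0.745×0.85 = 0.1330 m³/s
Panel 6-7: Δb = 0.25 m, d̄ = (0.51+0.20)/2 = 0.355, v̄ = (0.65+0.41)/2 = 0.53 → q = 0.25×0.355×0.53 = 0.04704 m³/s
Q = Σ q = 1.728 m³/s

1.73 m³/s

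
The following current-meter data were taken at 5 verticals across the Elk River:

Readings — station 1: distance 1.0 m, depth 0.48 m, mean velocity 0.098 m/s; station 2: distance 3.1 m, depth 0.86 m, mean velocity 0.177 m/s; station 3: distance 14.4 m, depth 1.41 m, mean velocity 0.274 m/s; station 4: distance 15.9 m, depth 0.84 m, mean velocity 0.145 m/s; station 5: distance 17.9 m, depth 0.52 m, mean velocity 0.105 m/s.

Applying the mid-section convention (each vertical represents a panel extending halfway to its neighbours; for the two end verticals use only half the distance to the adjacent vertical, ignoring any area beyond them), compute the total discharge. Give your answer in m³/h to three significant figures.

w_1 = (3.1 − 1.0)/2 = 1.05 m; q_1 = 0.098 × 0.48 × 1.05 = 0.04939 m³/s
w_2 = (14.4 − 1.0)/2 = 6.7 m; q_2 = 0.177 × 0.86 × 6.7 = 1.020 m³/s
w_3 = (15.9 − 3.1)/2 = 6.4 m; q_3 = 0.274 × 1.41 × 6.4 = 2.473 m³/s
w_4 = (17.9 − 14.4)/2 = 1.75 m; q_4 = 0.145 × 0.84 × 1.75 = 0.2132 m³/s
w_5 = (17.9 − 15.9)/2 = 1 m; q_5 = 0.105 × 0.52 × 1 = 0.05460 m³/s
Q = Σ qᵢ = 3.810 m³/s
= 3.810 × 3600 = 13710 m³/h

13700 m³/h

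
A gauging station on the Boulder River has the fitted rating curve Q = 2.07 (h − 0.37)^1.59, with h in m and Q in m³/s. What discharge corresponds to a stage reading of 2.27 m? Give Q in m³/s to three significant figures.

5.74 m³/s

Q = 2.07 × (2.27 − 0.37)^1.59 = 2.07 × 1.9^1.59 = 5.744 m³/s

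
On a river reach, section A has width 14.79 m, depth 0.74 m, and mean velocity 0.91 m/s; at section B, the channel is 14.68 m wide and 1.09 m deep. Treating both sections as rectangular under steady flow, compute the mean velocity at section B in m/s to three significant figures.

0.622 m/s

Q = A₁V₁ = (14.79×0.74) × 0.91 = 9.960 m³/s
A₂ = 14.68 × 1.09 = 16.00 m²
V₂ = Q/A₂ = 9.960/16.00 = 0.6224 m/s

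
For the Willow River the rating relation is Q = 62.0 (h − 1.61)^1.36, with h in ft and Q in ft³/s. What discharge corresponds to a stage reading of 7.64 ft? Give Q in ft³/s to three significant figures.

714 ft³/s

Q = 62.0 × (7.64 − 1.61)^1.36 = 62.0 × 6.03^1.36 = 713.9 ft³/s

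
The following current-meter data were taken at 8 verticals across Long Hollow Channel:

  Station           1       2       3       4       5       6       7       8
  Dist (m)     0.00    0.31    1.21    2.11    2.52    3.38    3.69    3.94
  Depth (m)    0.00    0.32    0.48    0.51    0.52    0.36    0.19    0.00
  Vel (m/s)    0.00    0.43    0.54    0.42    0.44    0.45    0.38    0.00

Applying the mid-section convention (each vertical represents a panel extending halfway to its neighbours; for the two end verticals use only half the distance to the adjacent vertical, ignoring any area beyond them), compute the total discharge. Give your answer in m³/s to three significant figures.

w_2 = (1.21 − 0.00)/2 = 0.605 m; q_2 = 0.43 × 0.32 × 0.605 = 0.08325 m³/s
w_3 = (2.11 − 0.31)/2 = 0.9 m; q_3 = 0.54 × 0.48 × 0.9 = 0.2333 m³/s
w_4 = (2.52 − 1.21)/2 = 0.655 m; q_4 = 0.42 × 0.51 × 0.655 = 0.1403 m³/s
w_5 = (3.38 − 2.11)/2 = 0.635 m; q_5 = 0.44 × 0.52 × 0.635 = 0.1453 m³/s
w_6 = (3.69 − 2.52)/2 = 0.585 m; q_6 = 0.45 × 0.36 × 0.585 = 0.09477 m³/s
w_7 = (3.94 − 3.38)/2 = 0.28 m; q_7 = 0.38 × 0.19 × 0.28 = 0.02022 m³/s
Stations 1, 8 contribute zero (depth or velocity is 0).
Q = Σ qᵢ = 0.7171 m³/s

0.717 m³/s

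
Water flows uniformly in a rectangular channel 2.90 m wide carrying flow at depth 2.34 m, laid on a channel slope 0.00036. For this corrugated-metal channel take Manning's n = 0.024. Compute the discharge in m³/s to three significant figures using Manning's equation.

A = b·y = 2.90 × 2.34 = 6.786 m²
P = b + 2y = 2.90 + 2×2.34 = 7.580 m
R = A/P = 6.786/7.580 = 0.8953 m
Q = (1/n)·A·R^(2/3)·S^(1/2) = (1/0.024) × 6.786 × 0.8953^(2/3) × 0.00036^(1/2) = 4.983 m³/s

4.98 m³/s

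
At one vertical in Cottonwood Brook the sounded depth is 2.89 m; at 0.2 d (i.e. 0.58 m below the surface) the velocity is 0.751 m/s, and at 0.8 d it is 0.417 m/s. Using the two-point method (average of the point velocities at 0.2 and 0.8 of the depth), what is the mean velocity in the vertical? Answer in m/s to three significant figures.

v̄ = (0.751 + 0.417) / 2 = 0.5840 m/s

0.584 m/s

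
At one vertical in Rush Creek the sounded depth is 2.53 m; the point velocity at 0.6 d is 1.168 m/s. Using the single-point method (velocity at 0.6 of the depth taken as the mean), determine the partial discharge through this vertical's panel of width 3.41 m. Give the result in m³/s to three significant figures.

v̄ = v₀.₆ = 1.168 m/s
q = v̄ × d × w = 1.168 × 2.53 × 3.41 = 10.08 m³/s

10.1 m³/s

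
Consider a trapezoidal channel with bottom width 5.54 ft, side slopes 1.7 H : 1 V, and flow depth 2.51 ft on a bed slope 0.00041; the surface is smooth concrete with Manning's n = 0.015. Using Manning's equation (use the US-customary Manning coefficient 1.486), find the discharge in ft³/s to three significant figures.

67.4 ft³/s

A = (b + z·y)·y = (5.54 + 1.7×2.51)×2.51 = 24.62 ft²
P = b + 2y√(1+z²) = 5.54 + 2×2.51×√(1+1.7²) = 15.44 ft
R = A/P = 24.62/15.44 = 1.594 ft
Q = (1.486/n)·A·R^(2/3)·S^(1/2) = (1.486/0.015) × 24.62 × 1.594^(2/3) × 0.00041^(1/2) = 67.38 ft³/s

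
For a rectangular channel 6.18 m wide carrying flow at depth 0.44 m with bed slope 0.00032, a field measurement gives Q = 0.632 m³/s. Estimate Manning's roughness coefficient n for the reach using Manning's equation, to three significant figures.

A = b·y = 6.18 × 0.44 = 2.719 m²
P = b + 2y = 6.18 + 2×0.44 = 7.060 m
R = A/P = 2.719/7.060 = 0.3852 m
n = (1/Q)·A·R^(2/3)·S^(1/2) = (1/0.632) × 2.719 × 0.5294 × 0.01789 = 0.04074

0.0407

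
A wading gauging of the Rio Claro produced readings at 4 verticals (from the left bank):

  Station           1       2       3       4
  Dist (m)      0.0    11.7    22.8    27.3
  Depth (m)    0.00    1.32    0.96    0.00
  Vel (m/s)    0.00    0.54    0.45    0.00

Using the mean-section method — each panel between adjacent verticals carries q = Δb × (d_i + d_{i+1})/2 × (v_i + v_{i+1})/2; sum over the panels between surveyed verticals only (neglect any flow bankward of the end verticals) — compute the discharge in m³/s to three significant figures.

8.83 m³/s

Panel 1-2: Δb = 11.7 m, d̄ = (0.00+1.32)/2 = 0.66, v̄ = (0.00+0.54)/2 = 0.27 → q = 11.7×0.66×0.27 = 2.085 m³/s
Panel 2-3: Δb = 11.1 m, d̄ = (1.32+0.96)/2 = 1.14, v̄ = (0.54+0.45)/2 = 0.495 → q = 11.1×1.14×0.495 = 6.264 m³/s
Panel 3-4: Δb = 4.5 m, d̄ = (0.96+0.00)/2 = 0.48, v̄ = (0.45+0.00)/2 = 0.225 → q = 4.5×0.48×0.225 = 0.4860 m³/s
Q = Σ q = 8.835 m³/s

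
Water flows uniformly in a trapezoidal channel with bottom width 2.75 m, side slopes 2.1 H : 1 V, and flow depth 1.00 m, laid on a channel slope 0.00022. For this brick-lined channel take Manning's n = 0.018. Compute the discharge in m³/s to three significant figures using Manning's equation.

A = (b + z·y)·y = (2.75 + 2.1×1.00)×1.00 = 4.850 m²
P = b + 2y√(1+z²) = 2.75 + 2×1.00×√(1+2.1²) = 7.402 m
R = A/P = 4.850/7.402 = 0.6552 m
Q = (1/n)·A·R^(2/3)·S^(1/2) = (1/0.018) × 4.850 × 0.6552^(2/3) × 0.00022^(1/2) = 3.015 m³/s

3.01 m³/s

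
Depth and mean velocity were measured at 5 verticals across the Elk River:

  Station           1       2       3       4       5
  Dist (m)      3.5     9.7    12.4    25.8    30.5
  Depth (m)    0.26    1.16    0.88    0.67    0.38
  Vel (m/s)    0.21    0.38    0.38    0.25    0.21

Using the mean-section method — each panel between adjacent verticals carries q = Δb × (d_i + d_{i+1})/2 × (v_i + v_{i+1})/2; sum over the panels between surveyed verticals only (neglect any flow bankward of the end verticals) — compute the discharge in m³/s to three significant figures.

6.18 m³/s

Panel 1-2: Δb = 6.2 m, d̄ = (0.26+1.16)/2 = 0.71, v̄ = (0.21+0.38)/2 = 0.295 → q = 6.2×0.71×0.295 = 1.299 m³/s
Panel 2-3: Δb = 2.7 m, d̄ = (1.16+0.88)/2 = 1.02, v̄ = (0.38+0.38)/2 = 0.38 → q = 2.7×1.02×0.38 = 1.047 m³/s
Panel 3-4: Δb = 13.4 m, d̄ = (0.88+0.67)/2 = 0.775, v̄ = (0.38+0.25)/2 = 0.315 → q = 13.4×0.775×0.315 = 3.271 m³/s
Panel 4-5: Δb = 4.7 m, d̄ = (0.67+0.38)/2 = 0.525, v̄ = (0.25+0.21)/2 = 0.23 → q = 4.7×0.525×0.23 = 0.5675 m³/s
Q = Σ q = 6.184 m³/s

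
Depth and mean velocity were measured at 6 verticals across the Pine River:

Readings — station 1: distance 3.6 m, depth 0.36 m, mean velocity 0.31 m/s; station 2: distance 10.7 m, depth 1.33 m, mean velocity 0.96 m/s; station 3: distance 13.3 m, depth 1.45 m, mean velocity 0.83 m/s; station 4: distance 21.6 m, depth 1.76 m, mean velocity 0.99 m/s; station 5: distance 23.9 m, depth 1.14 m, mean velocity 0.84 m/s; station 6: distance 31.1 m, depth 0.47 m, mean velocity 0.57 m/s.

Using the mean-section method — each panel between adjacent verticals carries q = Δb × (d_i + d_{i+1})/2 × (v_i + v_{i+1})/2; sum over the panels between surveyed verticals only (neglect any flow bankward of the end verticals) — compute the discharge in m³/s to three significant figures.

26.3 m³/s

Panel 1-2: Δb = 7.1 m, d̄ = (0.36+1.33)/2 = 0.845, v̄ = (0.31+0.96)/2 = 0.635 → q = 7.1×0.845×0.635 = 3.810 m³/s
Panel 2-3: Δb = 2.6 m, d̄ = (1.33+1.45)/2 = 1.39, v̄ = (0.96+0.83)/2 = 0.895 → q = 2.6×1.39×0.895 = 3.235 m³/s
Panel 3-4: Δb = 8.3 m, d̄ = (1.45+1.76)/2 = 1.605, v̄ = (0.83+0.99)/2 = 0.91 → q = 8.3×1.605×0.91 = 12.12 m³/s
Panel 4-5: Δb = 2.3 m, d̄ = (1.76+1.14)/2 = 1.45, v̄ = (0.99+0.84)/2 = 0.915 → q = 2.3×1.45×0.915 = 3.052 m³/s
Panel 5-6: Δb = 7.2 m, d̄ = (1.14+0.47)/2 = 0.805, v̄ = (0.84+0.57)/2 = 0.705 → q = 7.2×0.805×0.705 = 4.086 m³/s
Q = Σ q = 26.30 m³/s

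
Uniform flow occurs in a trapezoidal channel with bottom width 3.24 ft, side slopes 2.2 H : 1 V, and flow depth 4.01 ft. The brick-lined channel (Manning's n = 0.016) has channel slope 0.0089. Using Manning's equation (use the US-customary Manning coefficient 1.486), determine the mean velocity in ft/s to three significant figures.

A = (b + z·y)·y = (3.24 + 2.2×4.01)×4.01 = 48.37 ft²
P = b + 2y√(1+z²) = 3.24 + 2×4.01×√(1+2.2²) = 22.62 ft
R = A/P = 48.37/22.62 = 2.138 ft
Q = (1.486/n)·A·R^(2/3)·S^(1/2) = (1.486/0.016) × 48.37 × 2.138^(2/3) × 0.0089^(1/2) = 703.4 ft³/s
V = Q/A = 703.4/48.37 = 14.54 ft/s

14.5 ft/s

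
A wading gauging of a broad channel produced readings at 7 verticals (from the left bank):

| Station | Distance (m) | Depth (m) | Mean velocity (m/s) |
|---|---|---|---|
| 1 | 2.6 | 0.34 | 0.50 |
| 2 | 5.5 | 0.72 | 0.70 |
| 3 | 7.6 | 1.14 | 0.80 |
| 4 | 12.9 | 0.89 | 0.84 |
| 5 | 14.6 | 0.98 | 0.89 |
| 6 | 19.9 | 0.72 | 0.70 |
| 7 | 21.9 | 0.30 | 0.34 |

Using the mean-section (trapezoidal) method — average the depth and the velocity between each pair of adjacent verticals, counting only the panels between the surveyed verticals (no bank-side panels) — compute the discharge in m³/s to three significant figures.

12.3 m³/s

Panel 1-2: Δb = 2.9 m, d̄ = (0.34+0.72)/2 = 0.53, v̄ = (0.50+0.70)/2 = 0.6 → q = 2.9×0.53×0.6 = 0.9222 m³/s
Panel 2-3: Δb = 2.1 m, d̄ = (0.72+1.14)/2 = 0.93, v̄ = (0.70+0.80)/2 = 0.75 → q = 2.1×0.93×0.75 = 1.465 m³/s
Panel 3-4: Δb = 5.3 m, d̄ = (1.14+0.89)/2 = 1.015, v̄ = (0.80+0.84)/2 = 0.82 → q = 5.3×1.015×0.82 = 4.411 m³/s
Panel 4-5: Δb = 1.7 m, d̄ = (0.89+0.98)/2 = 0.935, v̄ = (0.84+0.89)/2 = 0.865 → q = 1.7×0.935×0.865 = 1.375 m³/s
Panel 5-6: Δb = 5.3 m, d̄ = (0.98+0.72)/2 = 0.85, v̄ = (0.89+0.70)/2 = 0.795 → q = 5.3×0.85×0.795 = 3.581 m³/s
Panel 6-7: Δb = 2 m, d̄ = (0.72+0.30)/2 = 0.51, v̄ = (0.70+0.34)/2 = 0.52 → q = 2×0.51×0.52 = 0.5304 m³/s
Q = Σ q = 12.28 m³/s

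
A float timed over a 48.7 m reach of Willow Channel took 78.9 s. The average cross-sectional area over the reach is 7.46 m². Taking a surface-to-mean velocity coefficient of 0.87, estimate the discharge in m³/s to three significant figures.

4.01 m³/s

v_surface = L / t̄ = 48.7 / 78.9 = 0.6172 m/s
v_mean = 0.87 × 0.6172 = 0.5370 m/s
Q = A × v_mean = 7.46 × 0.5370 = 4.006 m³/s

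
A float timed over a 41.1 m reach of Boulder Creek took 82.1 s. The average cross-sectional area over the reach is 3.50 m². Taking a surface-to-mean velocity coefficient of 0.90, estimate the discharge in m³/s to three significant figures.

1.58 m³/s

v_surface = L / t̄ = 41.1 / 82.1 = 0.5006 m/s
v_mean = 0.90 × 0.5006 = 0.4505 m/s
Q = A × v_mean = 3.50 × 0.4505 = 1.577 m³/s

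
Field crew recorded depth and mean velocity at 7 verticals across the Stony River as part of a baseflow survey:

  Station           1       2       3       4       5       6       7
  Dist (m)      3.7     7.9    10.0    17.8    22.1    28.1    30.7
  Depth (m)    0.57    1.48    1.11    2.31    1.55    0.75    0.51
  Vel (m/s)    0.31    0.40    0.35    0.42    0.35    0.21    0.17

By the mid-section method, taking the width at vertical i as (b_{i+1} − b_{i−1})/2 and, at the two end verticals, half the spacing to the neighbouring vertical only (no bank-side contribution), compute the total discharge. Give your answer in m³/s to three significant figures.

w_1 = (7.9 − 3.7)/2 = 2.1 m; q_1 = 0.31 × 0.57 × 2.1 = 0.3711 m³/s
w_2 = (10.0 − 3.7)/2 = 3.15 m; q_2 = 0.40 × 1.48 × 3.15 = 1.865 m³/s
w_3 = (17.8 − 7.9)/2 = 4.95 m; q_3 = 0.35 × 1.11 × 4.95 = 1.923 m³/s
w_4 = (22.1 − 10.0)/2 = 6.05 m; q_4 = 0.42 × 2.31 × 6.05 = 5.870 m³/s
w_5 = (28.1 − 17.8)/2 = 5.15 m; q_5 = 0.35 × 1.55 × 5.15 = 2.794 m³/s
w_6 = (30.7 − 22.1)/2 = 4.3 m; q_6 = 0.21 × 0.75 × 4.3 = 0.6773 m³/s
w_7 = (30.7 − 28.1)/2 = 1.3 m; q_7 = 0.17 × 0.51 × 1.3 = 0.1127 m³/s
Q = Σ qᵢ = 13.61 m³/s

13.6 m³/s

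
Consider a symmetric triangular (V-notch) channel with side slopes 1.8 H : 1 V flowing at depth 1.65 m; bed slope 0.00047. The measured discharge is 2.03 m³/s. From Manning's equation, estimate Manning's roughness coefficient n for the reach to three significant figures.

A = z·y² = 1.8×1.65² = 4.901 m²
P = 2y√(1+z²) = 2×1.65×√(1+1.8²) = 6.795 m
R = A/P = 4.901/6.795 = 0.7212 m
n = (1/Q)·A·R^(2/3)·S^(1/2) = (1/2.03) × 4.901 × 0.8042 × 0.02168 = 0.04209

0.0421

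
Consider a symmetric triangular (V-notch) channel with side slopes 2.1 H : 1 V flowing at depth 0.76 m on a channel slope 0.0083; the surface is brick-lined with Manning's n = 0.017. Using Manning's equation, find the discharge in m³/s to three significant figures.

A = z·y² = 2.1×0.76² = 1.213 m²
P = 2y√(1+z²) = 2×0.76×√(1+2.1²) = 3.535 m
R = A/P = 1.213/3.535 = 0.3431 m
Q = (1/n)·A·R^(2/3)·S^(1/2) = (1/0.017) × 1.213 × 0.3431^(2/3) × 0.0083^(1/2) = 3.186 m³/s

3.19 m³/s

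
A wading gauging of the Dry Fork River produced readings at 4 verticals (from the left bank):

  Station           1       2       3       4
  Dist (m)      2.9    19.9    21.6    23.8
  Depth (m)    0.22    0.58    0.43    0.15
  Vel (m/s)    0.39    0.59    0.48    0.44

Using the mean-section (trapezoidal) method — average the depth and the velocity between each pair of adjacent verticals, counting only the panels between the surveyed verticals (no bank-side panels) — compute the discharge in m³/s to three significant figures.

4.08 m³/s

Panel 1-2: Δb = 17 m, d̄ = (0.22+0.58)/2 = 0.4, v̄ = (0.39+0.59)/2 = 0.49 → q = 17×0.4×0.49 = 3.332 m³/s
Panel 2-3: Δb = 1.7 m, d̄ = (0.58+0.43)/2 = 0.505, v̄ = (0.59+0.48)/2 = 0.535 → q = 1.7×0.505×0.535 = 0.4593 m³/s
Panel 3-4: Δb = 2.2 m, d̄ = (0.43+0.15)/2 = 0.29, v̄ = (0.48+0.44)/2 = 0.46 → q = 2.2×0.29×0.46 = 0.2935 m³/s
Q = Σ q = 4.085 m³/s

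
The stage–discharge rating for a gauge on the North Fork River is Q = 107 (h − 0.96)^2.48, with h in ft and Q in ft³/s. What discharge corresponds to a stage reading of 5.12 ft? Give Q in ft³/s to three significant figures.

Q = 107 × (5.12 − 0.96)^2.48 = 107 × 4.16^2.48 = 3671 ft³/s

3670 ft³/s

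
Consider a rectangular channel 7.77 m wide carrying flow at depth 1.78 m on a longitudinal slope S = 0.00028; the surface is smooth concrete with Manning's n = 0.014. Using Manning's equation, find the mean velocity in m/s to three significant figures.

A = b·y = 7.77 × 1.78 = 13.83 m²
P = b + 2y = 7.77 + 2×1.78 = 11.33 m
R = A/P = 13.83/11.33 = 1.221 m
Q = (1/n)·A·R^(2/3)·S^(1/2) = (1/0.014) × 13.83 × 1.221^(2/3) × 0.00028^(1/2) = 18.88 m³/s
V = Q/A = 18.88/13.83 = 1.365 m/s

1.37 m/s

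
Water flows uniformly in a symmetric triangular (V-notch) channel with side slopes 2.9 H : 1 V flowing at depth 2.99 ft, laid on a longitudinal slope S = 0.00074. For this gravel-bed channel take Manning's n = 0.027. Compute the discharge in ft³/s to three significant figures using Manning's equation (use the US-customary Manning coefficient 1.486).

48.9 ft³/s

A = z·y² = 2.9×2.99² = 25.93 ft²
P = 2y√(1+z²) = 2×2.99×√(1+2.9²) = 18.34 ft
R = A/P = 25.93/18.34 = 1.413 ft
Q = (1.486/n)·A·R^(2/3)·S^(1/2) = (1.486/0.027) × 25.93 × 1.413^(2/3) × 0.00074^(1/2) = 48.88 ft³/s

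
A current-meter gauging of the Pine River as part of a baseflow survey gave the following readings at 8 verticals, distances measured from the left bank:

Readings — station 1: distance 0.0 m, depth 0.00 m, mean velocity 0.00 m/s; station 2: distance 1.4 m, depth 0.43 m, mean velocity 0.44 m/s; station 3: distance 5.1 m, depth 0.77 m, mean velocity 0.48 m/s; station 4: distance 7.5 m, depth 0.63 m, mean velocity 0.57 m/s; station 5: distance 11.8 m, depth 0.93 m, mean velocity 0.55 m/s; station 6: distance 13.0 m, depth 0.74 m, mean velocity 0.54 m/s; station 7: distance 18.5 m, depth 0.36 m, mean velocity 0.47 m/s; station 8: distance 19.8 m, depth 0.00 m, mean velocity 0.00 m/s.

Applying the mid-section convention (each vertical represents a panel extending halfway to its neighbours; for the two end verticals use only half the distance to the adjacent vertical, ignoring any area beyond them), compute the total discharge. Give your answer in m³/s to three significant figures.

w_2 = (5.1 − 0.0)/2 = 2.55 m; q_2 = 0.44 × 0.43 × 2.55 = 0.4825 m³/s
w_3 = (7.5 − 1.4)/2 = 3.05 m; q_3 = 0.48 × 0.77 × 3.05 = 1.127 m³/s
w_4 = (11.8 − 5.1)/2 = 3.35 m; q_4 = 0.57 × 0.63 × 3.35 = 1.203 m³/s
w_5 = (13.0 − 7.5)/2 = 2.75 m; q_5 = 0.55 × 0.93 × 2.75 = 1.407 m³/s
w_6 = (18.5 − 11.8)/2 = 3.35 m; q_6 = 0.54 × 0.74 × 3.35 = 1.339 m³/s
w_7 = (19.8 − 13.0)/2 = 3.4 m; q_7 = 0.47 × 0.36 × 3.4 = 0.5753 m³/s
Stations 1, 8 contribute zero (depth or velocity is 0).
Q = Σ qᵢ = 6.133 m³/s

6.13 m³/s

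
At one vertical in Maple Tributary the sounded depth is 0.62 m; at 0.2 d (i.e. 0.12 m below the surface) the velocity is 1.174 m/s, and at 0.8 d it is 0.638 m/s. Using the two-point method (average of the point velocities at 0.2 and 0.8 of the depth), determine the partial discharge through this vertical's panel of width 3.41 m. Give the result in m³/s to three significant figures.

1.92 m³/s

v̄ = (1.174 + 0.638) / 2 = 0.9060 m/s
q = v̄ × d × w = 0.9060 × 0.62 × 3.41 = 1.915 m³/s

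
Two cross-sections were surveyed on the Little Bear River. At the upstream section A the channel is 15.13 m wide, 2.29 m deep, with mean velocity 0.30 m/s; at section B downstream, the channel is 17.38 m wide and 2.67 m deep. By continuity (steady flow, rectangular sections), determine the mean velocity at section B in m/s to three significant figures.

Q = A₁V₁ = (15.13×2.29) × 0.30 = 10.39 m³/s
A₂ = 17.38 × 2.67 = 46.40 m²
V₂ = Q/A₂ = 10.39/46.40 = 0.2240 m/s

0.224 m/s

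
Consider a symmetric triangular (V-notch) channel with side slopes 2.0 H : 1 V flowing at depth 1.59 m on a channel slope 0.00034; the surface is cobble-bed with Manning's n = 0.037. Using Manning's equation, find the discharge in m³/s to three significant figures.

A = z·y² = 2.0×1.59² = 5.056 m²
P = 2y√(1+z²) = 2×1.59×√(1+2.0²) = 7.111 m
R = A/P = 5.056/7.111 = 0.7111 m
Q = (1/n)·A·R^(2/3)·S^(1/2) = (1/0.037) × 5.056 × 0.7111^(2/3) × 0.00034^(1/2) = 2.007 m³/s

2.01 m³/s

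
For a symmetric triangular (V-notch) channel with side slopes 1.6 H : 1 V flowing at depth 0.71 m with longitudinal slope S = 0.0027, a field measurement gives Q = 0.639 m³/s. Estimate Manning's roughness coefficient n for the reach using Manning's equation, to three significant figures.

A = z·y² = 1.6×0.71² = 0.8066 m²
P = 2y√(1+z²) = 2×0.71×√(1+1.6²) = 2.679 m
R = A/P = 0.8066/2.679 = 0.3010 m
n = (1/Q)·A·R^(2/3)·S^(1/2) = (1/0.639) × 0.8066 × 0.4492 × 0.05196 = 0.02946

0.0295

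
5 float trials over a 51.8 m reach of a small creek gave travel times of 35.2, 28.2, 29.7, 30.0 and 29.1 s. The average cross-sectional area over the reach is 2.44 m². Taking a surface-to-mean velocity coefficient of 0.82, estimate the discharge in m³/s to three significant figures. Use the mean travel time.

3.40 m³/s

t̄ = (35.2 + 28.2 + 29.7 + 30.0 + 29.1) / 5 = 30.44 s
v_surface = L / t̄ = 51.8 / 30.44 = 1.702 m/s
v_mean = 0.82 × 1.702 = 1.395 m/s
Q = A × v_mean = 2.44 × 1.395 = 3.405 m³/s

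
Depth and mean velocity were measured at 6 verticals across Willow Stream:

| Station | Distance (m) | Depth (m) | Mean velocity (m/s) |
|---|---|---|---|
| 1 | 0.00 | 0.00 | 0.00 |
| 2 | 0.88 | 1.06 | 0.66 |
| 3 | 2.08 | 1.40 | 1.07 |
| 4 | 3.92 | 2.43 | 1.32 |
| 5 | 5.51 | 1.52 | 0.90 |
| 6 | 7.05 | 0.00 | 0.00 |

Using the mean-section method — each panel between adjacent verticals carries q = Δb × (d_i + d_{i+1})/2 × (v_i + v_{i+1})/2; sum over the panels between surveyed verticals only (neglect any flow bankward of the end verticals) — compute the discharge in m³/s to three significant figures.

9.65 m³/s

Panel 1-2: Δb = 0.88 m, d̄ = (0.00+1.06)/2 = 0.53, v̄ = (0.00+0.66)/2 = 0.33 → q = 0.88×0.53×0.33 = 0.1539 m³/s
Panel 2-3: Δb = 1.2 m, d̄ = (1.06+1.40)/2 = 1.23, v̄ = (0.66+1.07)/2 = 0.865 → q = 1.2×1.23×0.865 = 1.277 m³/s
Panel 3-4: Δb = 1.84 m, d̄ = (1.40+2.43)/2 = 1.915, v̄ = (1.07+1.32)/2 = 1.195 → q = 1.84×1.915×1.195 = 4.211 m³/s
Panel 4-5: Δb = 1.59 m, d̄ = (2.43+1.52)/2 = 1.975, v̄ = (1.32+0.90)/2 = 1.11 → q = 1.59×1.975×1.11 = 3.486 m³/s
Panel 5-6: Δb = 1.54 m, d̄ = (1.52+0.00)/2 = 0.76, v̄ = (0.90+0.00)/2 = 0.45 → q = 1.54×0.76×0.45 = 0.5267 m³/s
Q = Σ q = 9.654 m³/s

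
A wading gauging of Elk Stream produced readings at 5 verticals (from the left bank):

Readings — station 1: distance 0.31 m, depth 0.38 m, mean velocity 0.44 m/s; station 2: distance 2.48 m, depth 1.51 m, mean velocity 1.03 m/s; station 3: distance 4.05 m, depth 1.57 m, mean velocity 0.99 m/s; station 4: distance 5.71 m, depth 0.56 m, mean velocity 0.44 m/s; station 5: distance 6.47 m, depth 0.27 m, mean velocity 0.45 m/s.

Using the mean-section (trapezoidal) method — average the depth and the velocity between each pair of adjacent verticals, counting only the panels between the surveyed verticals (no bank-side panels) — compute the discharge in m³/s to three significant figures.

5.35 m³/s

Panel 1-2: Δb = 2.17 m, d̄ = (0.38+1.51)/2 = 0.945, v̄ = (0.44+1.03)/2 = 0.735 → q = 2.17×0.945×0.735 = 1.507 m³/s
Panel 2-3: Δb = 1.57 m, d̄ = (1.51+1.57)/2 = 1.54, v̄ = (1.03+0.99)/2 = 1.01 → q = 1.57×1.54×1.01 = 2.442 m³/s
Panel 3-4: Δb = 1.66 m, d̄ = (1.57+0.56)/2 = 1.065, v̄ = (0.99+0.44)/2 = 0.715 → q = 1.66×1.065×0.715 = 1.264 m³/s
Panel 4-5: Δb = 0.76 m, d̄ = (0.56+0.27)/2 = 0.415, v̄ = (0.44+0.45)/2 = 0.445 → q = 0.76×0.415×0.445 = 0.1404 m³/s
Q = Σ q = 5.354 m³/s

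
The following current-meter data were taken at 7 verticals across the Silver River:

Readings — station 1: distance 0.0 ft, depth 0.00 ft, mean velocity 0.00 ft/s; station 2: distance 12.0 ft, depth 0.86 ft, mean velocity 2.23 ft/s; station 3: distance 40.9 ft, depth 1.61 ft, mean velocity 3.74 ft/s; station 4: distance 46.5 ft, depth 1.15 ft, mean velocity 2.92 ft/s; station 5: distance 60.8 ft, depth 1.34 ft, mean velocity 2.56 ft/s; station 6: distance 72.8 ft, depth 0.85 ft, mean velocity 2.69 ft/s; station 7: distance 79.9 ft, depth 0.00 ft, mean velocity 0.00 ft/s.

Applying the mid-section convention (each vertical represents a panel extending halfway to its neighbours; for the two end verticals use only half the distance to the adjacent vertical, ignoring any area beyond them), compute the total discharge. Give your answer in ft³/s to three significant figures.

243 ft³/s

w_2 = (40.9 − 0.0)/2 = 20.45 ft; q_2 = 2.23 × 0.86 × 20.45 = 39.22 ft³/s
w_3 = (46.5 − 12.0)/2 = 17.25 ft; q_3 = 3.74 × 1.61 × 17.25 = 103.9 ft³/s
w_4 = (60.8 − 40.9)/2 = 9.95 ft; q_4 = 2.92 × 1.15 × 9.95 = 33.41 ft³/s
w_5 = (72.8 − 46.5)/2 = 13.15 ft; q_5 = 2.56 × 1.34 × 13.15 = 45.11 ft³/s
w_6 = (79.9 − 60.8)/2 = 9.55 ft; q_6 = 2.69 × 0.85 × 9.55 = 21.84 ft³/s
Stations 1, 7 contribute zero (depth or velocity is 0).
Q = Σ qᵢ = 243.4 ft³/s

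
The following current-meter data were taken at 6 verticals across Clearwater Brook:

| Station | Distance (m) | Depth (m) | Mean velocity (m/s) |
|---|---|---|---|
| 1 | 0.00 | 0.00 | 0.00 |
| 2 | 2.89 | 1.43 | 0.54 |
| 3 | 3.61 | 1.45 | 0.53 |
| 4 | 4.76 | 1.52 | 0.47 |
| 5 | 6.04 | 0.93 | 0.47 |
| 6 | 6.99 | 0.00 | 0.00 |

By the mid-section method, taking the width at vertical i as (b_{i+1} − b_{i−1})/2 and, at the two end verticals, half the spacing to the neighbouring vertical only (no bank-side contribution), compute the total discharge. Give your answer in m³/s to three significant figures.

3.47 m³/s

w_2 = (3.61 − 0.00)/2 = 1.805 m; q_2 = 0.54 × 1.43 × 1.805 = 1.394 m³/s
w_3 = (4.76 − 2.89)/2 = 0.935 m; q_3 = 0.53 × 1.45 × 0.935 = 0.7185 m³/s
w_4 = (6.04 − 3.61)/2 = 1.215 m; q_4 = 0.47 × 1.52 × 1.215 = 0.8680 m³/s
w_5 = (6.99 − 4.76)/2 = 1.115 m; q_5 = 0.47 × 0.93 × 1.115 = 0.4874 m³/s
Stations 1, 6 contribute zero (depth or velocity is 0).
Q = Σ qᵢ = 3.468 m³/s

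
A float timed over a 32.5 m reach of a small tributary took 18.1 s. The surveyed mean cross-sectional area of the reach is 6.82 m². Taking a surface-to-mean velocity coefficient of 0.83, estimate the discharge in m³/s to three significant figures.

v_surface = L / t̄ = 32.5 / 18.1 = 1.796 m/s
v_mean = 0.83 × 1.796 = 1.490 m/s
Q = A × v_mean = 6.82 × 1.490 = 10.16 m³/s

10.2 m³/s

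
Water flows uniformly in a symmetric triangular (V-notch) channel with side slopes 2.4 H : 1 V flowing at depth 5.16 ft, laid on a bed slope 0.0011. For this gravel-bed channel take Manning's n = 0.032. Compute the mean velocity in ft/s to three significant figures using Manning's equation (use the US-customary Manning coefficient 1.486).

A = z·y² = 2.4×5.16² = 63.90 ft²
P = 2y√(1+z²) = 2×5.16×√(1+2.4²) = 26.83 ft
R = A/P = 63.90/26.83 = 2.382 ft
Q = (1.486/n)·A·R^(2/3)·S^(1/2) = (1.486/0.032) × 63.90 × 2.382^(2/3) × 0.0011^(1/2) = 175.5 ft³/s
V = Q/A = 175.5/63.90 = 2.747 ft/s

2.75 ft/s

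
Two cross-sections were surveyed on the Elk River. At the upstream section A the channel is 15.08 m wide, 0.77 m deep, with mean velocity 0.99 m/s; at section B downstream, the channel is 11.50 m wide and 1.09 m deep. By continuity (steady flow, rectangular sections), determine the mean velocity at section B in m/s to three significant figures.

Q = A₁V₁ = (15.08×0.77) × 0.99 = 11.50 m³/s
A₂ = 11.50 × 1.09 = 12.54 m²
V₂ = Q/A₂ = 11.50/12.54 = 0.9171 m/s

0.917 m/s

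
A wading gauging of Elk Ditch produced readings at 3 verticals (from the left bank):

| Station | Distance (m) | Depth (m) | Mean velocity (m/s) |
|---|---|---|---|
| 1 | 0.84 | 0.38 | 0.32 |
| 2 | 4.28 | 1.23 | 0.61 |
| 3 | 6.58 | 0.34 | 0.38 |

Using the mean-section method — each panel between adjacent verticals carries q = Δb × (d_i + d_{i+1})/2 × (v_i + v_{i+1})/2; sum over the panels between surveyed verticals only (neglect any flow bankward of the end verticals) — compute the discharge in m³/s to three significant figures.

Panel 1-2: Δb = 3.44 m, d̄ = (0.38+1.23)/2 = 0.805, v̄ = (0.32+0.61)/2 = 0.465 → q = 3.44×0.805×0.465 = 1.288 m³/s
Panel 2-3: Δb = 2.3 m, d̄ = (1.23+0.34)/2 = 0.785, v̄ = (0.61+0.38)/2 = 0.495 → q = 2.3×0.785×0.495 = 0.8937 m³/s
Q = Σ q = 2.181 m³/s

2.18 m³/s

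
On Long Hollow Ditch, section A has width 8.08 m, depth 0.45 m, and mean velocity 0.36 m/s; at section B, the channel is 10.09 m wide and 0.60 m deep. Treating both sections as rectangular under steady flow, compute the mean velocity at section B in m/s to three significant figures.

Q = A₁V₁ = (8.08×0.45) × 0.36 = 1.309 m³/s
A₂ = 10.09 × 0.60 = 6.054 m²
V₂ = Q/A₂ = 1.309/6.054 = 0.2162 m/s

0.216 m/s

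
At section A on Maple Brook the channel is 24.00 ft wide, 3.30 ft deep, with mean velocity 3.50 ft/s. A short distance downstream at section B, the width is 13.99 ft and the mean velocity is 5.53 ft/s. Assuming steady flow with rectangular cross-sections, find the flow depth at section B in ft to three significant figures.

3.58 ft

Q = A₁V₁ = (24.00×3.30) × 3.50 = 277.2 ft³/s
d₂ = Q/(b₂ V₂) = 277.2/(13.99×5.53) = 3.583 ft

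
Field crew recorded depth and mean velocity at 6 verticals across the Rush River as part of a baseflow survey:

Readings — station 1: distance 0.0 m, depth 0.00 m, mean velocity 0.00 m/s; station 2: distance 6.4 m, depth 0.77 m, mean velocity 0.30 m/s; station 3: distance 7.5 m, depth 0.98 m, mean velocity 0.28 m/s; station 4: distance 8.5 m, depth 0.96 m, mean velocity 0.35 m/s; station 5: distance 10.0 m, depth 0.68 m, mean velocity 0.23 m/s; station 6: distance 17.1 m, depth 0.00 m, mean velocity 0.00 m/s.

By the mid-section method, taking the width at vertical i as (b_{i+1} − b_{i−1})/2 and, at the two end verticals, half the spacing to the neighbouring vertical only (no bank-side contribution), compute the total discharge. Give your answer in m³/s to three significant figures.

2.25 m³/s

w_2 = (7.5 − 0.0)/2 = 3.75 m; q_2 = 0.30 × 0.77 × 3.75 = 0.8663 m³/s
w_3 = (8.5 − 6.4)/2 = 1.05 m; q_3 = 0.28 × 0.98 × 1.05 = 0.2881 m³/s
w_4 = (10.0 − 7.5)/2 = 1.25 m; q_4 = 0.35 × 0.96 × 1.25 = 0.4200 m³/s
w_5 = (17.1 − 8.5)/2 = 4.3 m; q_5 = 0.23 × 0.68 × 4.3 = 0.6725 m³/s
Stations 1, 6 contribute zero (depth or velocity is 0).
Q = Σ qᵢ = 2.247 m³/s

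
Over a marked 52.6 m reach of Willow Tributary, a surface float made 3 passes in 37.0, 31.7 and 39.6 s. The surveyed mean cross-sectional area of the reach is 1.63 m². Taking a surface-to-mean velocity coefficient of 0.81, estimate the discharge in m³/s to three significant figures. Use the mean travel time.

1.92 m³/s

t̄ = (37.0 + 31.7 + 39.6) / 3 = 36.1 s
v_surface = L / t̄ = 52.6 / 36.1 = 1.457 m/s
v_mean = 0.81 × 1.457 = 1.180 m/s
Q = A × v_mean = 1.63 × 1.180 = 1.924 m³/s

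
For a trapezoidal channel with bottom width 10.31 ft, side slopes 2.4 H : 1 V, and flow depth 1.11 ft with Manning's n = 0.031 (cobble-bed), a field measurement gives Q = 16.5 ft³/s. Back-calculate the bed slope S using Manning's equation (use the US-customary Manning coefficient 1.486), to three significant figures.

A = (b + z·y)·y = (10.31 + 2.4×1.11)×1.11 = 14.40 ft²
P = b + 2y√(1+z²) = 10.31 + 2×1.11×√(1+2.4²) = 16.08 ft
R = A/P = 14.40/16.08 = 0.8955 ft
S = (Q·n / (1.486·A·R^(2/3)))² = (16.5×0.031 / (1.486×14.40×0.9290))² = 0.0006619

0.000662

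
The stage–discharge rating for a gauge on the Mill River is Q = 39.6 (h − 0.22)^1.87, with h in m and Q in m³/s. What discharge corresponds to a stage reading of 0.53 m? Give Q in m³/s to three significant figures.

4.43 m³/s

Q = 39.6 × (0.53 − 0.22)^1.87 = 39.6 × 0.31^1.87 = 4.431 m³/s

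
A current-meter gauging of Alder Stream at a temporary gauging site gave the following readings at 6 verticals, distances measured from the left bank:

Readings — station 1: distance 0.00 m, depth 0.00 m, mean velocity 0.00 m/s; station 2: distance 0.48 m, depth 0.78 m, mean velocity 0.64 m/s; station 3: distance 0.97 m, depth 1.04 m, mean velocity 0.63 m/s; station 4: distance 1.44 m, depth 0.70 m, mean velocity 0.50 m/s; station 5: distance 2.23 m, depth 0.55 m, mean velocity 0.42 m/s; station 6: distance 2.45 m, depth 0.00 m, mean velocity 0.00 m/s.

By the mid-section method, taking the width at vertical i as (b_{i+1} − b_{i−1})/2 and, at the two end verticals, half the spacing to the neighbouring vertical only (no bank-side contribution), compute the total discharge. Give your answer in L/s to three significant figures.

894 L/s

w_2 = (0.97 − 0.00)/2 = 0.485 m; q_2 = 0.64 × 0.78 × 0.485 = 0.2421 m³/s
w_3 = (1.44 − 0.48)/2 = 0.48 m; q_3 = 0.63 × 1.04 × 0.48 = 0.3145 m³/s
w_4 = (2.23 − 0.97)/2 = 0.63 m; q_4 = 0.50 × 0.70 × 0.63 = 0.2205 m³/s
w_5 = (2.45 − 1.44)/2 = 0.505 m; q_5 = 0.42 × 0.55 × 0.505 = 0.1167 m³/s
Stations 1, 6 contribute zero (depth or velocity is 0).
Q = Σ qᵢ = 0.8938 m³/s
= 0.8938 × 1000 = 893.8 L/s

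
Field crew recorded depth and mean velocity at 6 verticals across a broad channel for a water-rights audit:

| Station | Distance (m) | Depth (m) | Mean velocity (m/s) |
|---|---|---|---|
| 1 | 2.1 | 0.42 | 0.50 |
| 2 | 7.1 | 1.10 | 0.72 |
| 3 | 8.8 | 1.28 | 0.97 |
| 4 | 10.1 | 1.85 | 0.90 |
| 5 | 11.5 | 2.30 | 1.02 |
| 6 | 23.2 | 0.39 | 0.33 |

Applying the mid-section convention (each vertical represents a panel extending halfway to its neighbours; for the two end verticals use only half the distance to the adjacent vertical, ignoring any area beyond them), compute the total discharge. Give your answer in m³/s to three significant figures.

w_1 = (7.1 − 2.1)/2 = 2.5 m; q_1 = 0.50 × 0.42 × 2.5 = 0.5250 m³/s
w_2 = (8.8 − 2.1)/2 = 3.35 m; q_2 = 0.72 × 1.10 × 3.35 = 2.653 m³/s
w_3 = (10.1 − 7.1)/2 = 1.5 m; q_3 = 0.97 × 1.28 × 1.5 = 1.862 m³/s
w_4 = (11.5 − 8.8)/2 = 1.35 m; q_4 = 0.90 × 1.85 × 1.35 = 2.248 m³/s
w_5 = (23.2 − 10.1)/2 = 6.55 m; q_5 = 1.02 × 2.30 × 6.55 = 15.37 m³/s
w_6 = (23.2 − 11.5)/2 = 5.85 m; q_6 = 0.33 × 0.39 × 5.85 = 0.7529 m³/s
Q = Σ qᵢ = 23.41 m³/s

23.4 m³/s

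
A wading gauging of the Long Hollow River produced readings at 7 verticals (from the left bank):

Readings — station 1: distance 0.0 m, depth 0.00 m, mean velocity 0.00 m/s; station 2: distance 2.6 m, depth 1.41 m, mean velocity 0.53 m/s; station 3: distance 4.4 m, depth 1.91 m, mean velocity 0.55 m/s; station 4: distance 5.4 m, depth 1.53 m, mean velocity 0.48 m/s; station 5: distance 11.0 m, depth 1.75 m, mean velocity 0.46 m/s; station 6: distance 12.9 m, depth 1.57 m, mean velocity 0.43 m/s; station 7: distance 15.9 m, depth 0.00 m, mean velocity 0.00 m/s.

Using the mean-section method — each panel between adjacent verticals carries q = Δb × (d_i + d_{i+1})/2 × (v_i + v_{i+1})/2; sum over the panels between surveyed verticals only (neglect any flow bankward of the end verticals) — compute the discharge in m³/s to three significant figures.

Panel 1-2: Δb = 2.6 m, d̄ = (0.00+1.41)/2 = 0.705, v̄ = (0.00+0.53)/2 = 0.265 → q = 2.6×0.705×0.265 = 0.4857 m³/s
Panel 2-3: Δb = 1.8 m, d̄ = (1.41+1.91)/2 = 1.66, v̄ = (0.53+0.55)/2 = 0.54 → q = 1.8×1.66×0.54 = 1.614 m³/s
Panel 3-4: Δb = 1 m, d̄ = (1.91+1.53)/2 = 1.72, v̄ = (0.55+0.48)/2 = 0.515 → q = 1×1.72×0.515 = 0.8858 m³/s
Panel 4-5: Δb = 5.6 m, d̄ = (1.53+1.75)/2 = 1.64, v̄ = (0.48+0.46)/2 = 0.47 → q = 5.6×1.64×0.47 = 4.316 m³/s
Panel 5-6: Δb = 1.9 m, d̄ = (1.75+1.57)/2 = 1.66, v̄ = (0.46+0.43)/2 = 0.445 → q = 1.9×1.66×0.445 = 1.404 m³/s
Panel 6-7: Δb = 3 m, d̄ = (1.57+0.00)/2 = 0.785, v̄ = (0.43+0.00)/2 = 0.215 → q = 3×0.785×0.215 = 0.5063 m³/s
Q = Σ q = 9.211 m³/s

9.21 m³/s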